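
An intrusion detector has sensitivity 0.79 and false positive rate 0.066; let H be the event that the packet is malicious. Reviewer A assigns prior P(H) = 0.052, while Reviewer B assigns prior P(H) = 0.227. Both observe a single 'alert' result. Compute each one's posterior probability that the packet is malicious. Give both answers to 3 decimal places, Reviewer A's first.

The likelihood ratio for an 'alert' result is 0.79/0.066 = 11.970.
Reviewer A: prior odds 0.052/0.948 = 0.054852; posterior odds 0.65657; posterior probability 0.396.
Reviewer B: prior odds 0.227/0.773 = 0.29366; posterior odds 3.5150; posterior probability 0.779.

Reviewer A: 0.396; Reviewer B: 0.779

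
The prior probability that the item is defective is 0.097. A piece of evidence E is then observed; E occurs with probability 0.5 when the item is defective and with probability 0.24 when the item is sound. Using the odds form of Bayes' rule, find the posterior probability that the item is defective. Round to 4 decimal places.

Posterior probability ≈ 0.1829

Prior odds = 0.097/(1−0.097) = 0.10742.
Likelihood ratio for E = 0.5/0.24 = 2.0833.
Posterior odds = prior odds × LR = 0.22379.
Posterior probability = odds/(1+odds) = 0.22379/1.2238 = 0.1829.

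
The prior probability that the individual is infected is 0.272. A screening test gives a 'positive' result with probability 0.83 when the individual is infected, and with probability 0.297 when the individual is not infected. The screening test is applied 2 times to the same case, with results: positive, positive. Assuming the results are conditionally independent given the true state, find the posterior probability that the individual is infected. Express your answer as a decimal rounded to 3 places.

Posterior P(H) ≈ 0.745

Let H be the event that the individual is infected; start with P(H) = 0.272. P('positive'|H) = 0.83, P('positive'|¬H) = 0.297.
Update on result 1 ('positive'): P(H) ← 0.83·0.2720 / (0.83·0.2720 + 0.297·0.7280) = 0.22576/0.44198 = 0.5108.
Update on result 2 ('positive'): P(H) ← 0.83·0.5108 / (0.83·0.5108 + 0.297·0.4892) = 0.42396/0.56925 = 0.7448.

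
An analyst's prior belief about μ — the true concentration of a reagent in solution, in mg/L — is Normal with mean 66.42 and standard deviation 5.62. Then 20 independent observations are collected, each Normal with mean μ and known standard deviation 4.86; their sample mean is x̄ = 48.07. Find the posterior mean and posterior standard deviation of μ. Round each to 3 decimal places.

With known σ, the Normal prior is conjugate. Weight on the data is w = (n/σ²)/(n/σ² + 1/τ₀²) = 0.846754/(0.846754+0.0316612) = 0.96396.
Posterior mean = w·x̄ + (1−w)·μ₀ = 0.96396·48.07 + 0.036044·66.42 = 48.731. Posterior variance = 1/(0.846754+0.0316612) = 1.13841, so SD = 1.067.

Posterior mean ≈ 48.731; posterior SD ≈ 1.067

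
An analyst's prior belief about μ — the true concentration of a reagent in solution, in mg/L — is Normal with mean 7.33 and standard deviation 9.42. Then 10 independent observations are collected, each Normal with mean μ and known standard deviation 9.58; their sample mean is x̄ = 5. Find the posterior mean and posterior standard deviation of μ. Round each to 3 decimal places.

With known σ, the Normal prior is conjugate. Weight on the data is w = (n/σ²)/(n/σ² + 1/τ₀²) = 0.108960/(0.108960+0.0112693) = 0.90627.
Posterior mean = w·x̄ + (1−w)·μ₀ = 0.90627·5 + 0.093732·7.33 = 5.218. Posterior variance = 1/(0.108960+0.0112693) = 8.31741, so SD = 2.884.

Posterior mean ≈ 5.218; posterior SD ≈ 2.884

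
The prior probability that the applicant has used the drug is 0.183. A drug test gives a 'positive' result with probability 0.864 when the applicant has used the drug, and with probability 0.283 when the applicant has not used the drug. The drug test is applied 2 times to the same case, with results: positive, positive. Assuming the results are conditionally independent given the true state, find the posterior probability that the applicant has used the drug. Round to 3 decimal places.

With H the event that the applicant has used the drug, the joint likelihood of the observed sequence is P(data|H) = 0.864·0.864 = 0.74650 and P(data|¬H) = 0.283·0.283 = 0.080089.
Bayes: P(H|data) = 0.183·0.74650 / (0.183·0.74650 + 0.817·0.080089) = 0.13661/0.20204 = 0.6761.

Posterior P(H) ≈ 0.676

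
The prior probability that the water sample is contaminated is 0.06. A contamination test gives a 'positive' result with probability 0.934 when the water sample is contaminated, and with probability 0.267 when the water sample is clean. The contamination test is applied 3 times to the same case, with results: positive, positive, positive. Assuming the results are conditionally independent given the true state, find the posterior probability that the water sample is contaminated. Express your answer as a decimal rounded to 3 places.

With H the event that the water sample is contaminated, the joint likelihood of the observed sequence is P(data|H) = 0.934·0.934·0.934 = 0.81478 and P(data|¬H) = 0.267·0.267·0.267 = 0.019034.
Bayes: P(H|data) = 0.06·0.81478 / (0.06·0.81478 + 0.94·0.019034) = 0.048887/0.066779 = 0.7321.

Posterior P(H) ≈ 0.732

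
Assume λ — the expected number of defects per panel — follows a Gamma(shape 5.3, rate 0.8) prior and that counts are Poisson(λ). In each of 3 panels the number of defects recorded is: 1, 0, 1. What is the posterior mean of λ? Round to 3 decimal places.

The Poisson likelihood adds the total count to the shape and the number of exposure periods to the rate. Here ∑xᵢ = 2 and n = 3, so shape 5.3→7.3 and rate 0.8→3.8.
E[λ | data] = 7.3/3.8 = 1.921.

Posterior mean ≈ 1.921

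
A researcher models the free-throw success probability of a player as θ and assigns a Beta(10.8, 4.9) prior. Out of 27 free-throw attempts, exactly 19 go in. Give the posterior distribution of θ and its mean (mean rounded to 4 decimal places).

The binomial likelihood is conjugate to the Beta prior: with 19 successes and 8 failures, the posterior is Beta(10.8+19, 4.9+8) = Beta(29.8, 12.9).
Posterior mean = α/(α+β) = 29.8/42.7 = 0.6979.

Posterior: Beta(29.8, 12.9); mean ≈ 0.6979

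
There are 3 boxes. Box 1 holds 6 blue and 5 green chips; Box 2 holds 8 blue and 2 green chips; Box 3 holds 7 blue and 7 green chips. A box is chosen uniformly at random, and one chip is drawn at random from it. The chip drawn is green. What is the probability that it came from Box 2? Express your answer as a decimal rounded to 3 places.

Posterior probability ≈ 0.173

P(green|Box 1) = 0.4545; P(green|Box 2) = 0.2; P(green|Box 3) = 0.5.
Prior × likelihood for each source: 0.333333·0.4545=0.1515, 0.333333·0.2=0.06667, 0.333333·0.5=0.1667. Summing gives P(green) = 0.38485.
P(Box 2 | green) = 0.06667 / 0.38485 = 0.173.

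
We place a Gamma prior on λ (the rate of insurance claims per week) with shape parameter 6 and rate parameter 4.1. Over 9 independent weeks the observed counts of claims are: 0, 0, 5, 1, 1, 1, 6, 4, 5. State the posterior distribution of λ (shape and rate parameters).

The Poisson likelihood adds the total count to the shape and the number of exposure periods to the rate. Here ∑xᵢ = 23 and n = 9, so shape 6→29 and rate 4.1→13.1.

Posterior: Gamma(shape=29, rate=13.1)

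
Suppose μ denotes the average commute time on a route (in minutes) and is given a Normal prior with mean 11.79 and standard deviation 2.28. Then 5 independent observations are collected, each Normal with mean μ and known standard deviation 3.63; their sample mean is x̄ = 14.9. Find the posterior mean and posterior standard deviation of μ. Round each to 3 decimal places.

Posterior mean ≈ 13.854; posterior SD ≈ 1.322

Prior precision 1/τ₀² = 1/2.28² = 0.192367; data precision n/σ² = 5/3.63² = 0.379452.
Posterior precision = 0.192367 + 0.379452 = 0.571819, giving posterior SD = 1/√0.571819 = 1.322.
Posterior mean = (0.192367·11.79 + 0.379452·14.9) / 0.571819 = 13.854.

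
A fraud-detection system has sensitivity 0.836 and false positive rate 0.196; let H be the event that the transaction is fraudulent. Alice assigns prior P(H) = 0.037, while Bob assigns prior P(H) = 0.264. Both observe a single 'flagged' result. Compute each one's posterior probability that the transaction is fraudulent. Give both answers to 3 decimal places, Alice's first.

The likelihood ratio for a 'flagged' result is 0.836/0.196 = 4.2653.
Alice: prior odds 0.037/0.963 = 0.038422; posterior odds 0.16388; posterior probability 0.141.
Bob: prior odds 0.264/0.736 = 0.35870; posterior odds 1.5299; posterior probability 0.605.

Alice: 0.141; Bob: 0.605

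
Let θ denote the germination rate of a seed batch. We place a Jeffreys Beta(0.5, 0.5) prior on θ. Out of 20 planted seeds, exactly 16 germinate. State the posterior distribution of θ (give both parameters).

Posterior: Beta(16.5, 4.5)

The binomial likelihood is conjugate to the Beta prior: with 16 successes and 4 failures, the posterior is Beta(0.5+16, 0.5+4) = Beta(16.5, 4.5).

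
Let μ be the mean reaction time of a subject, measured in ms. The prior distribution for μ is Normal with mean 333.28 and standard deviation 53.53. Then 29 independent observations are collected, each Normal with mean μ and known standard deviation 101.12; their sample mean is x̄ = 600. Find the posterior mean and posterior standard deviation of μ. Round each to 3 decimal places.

Posterior mean ≈ 570.776; posterior SD ≈ 17.719

With known σ, the Normal prior is conjugate. Weight on the data is w = (n/σ²)/(n/σ² + 1/τ₀²) = 0.00283612/(0.00283612+0.00034898) = 0.89043.
Posterior mean = w·x̄ + (1−w)·μ₀ = 0.89043·600 + 0.10957·333.28 = 570.776. Posterior variance = 1/(0.00283612+0.00034898) = 313.962, so SD = 17.719.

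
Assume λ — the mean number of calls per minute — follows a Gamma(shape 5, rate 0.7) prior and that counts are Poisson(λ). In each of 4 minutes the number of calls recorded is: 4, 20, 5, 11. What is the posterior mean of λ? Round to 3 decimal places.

Total count ∑xᵢ = 40 over n = 4 minutes.
Gamma is conjugate to the Poisson likelihood: posterior is Gamma(shape = 5+40 = 45, rate = 0.7+4 = 4.7).
E[λ | data] = 45/4.7 = 9.574.

Posterior mean ≈ 9.574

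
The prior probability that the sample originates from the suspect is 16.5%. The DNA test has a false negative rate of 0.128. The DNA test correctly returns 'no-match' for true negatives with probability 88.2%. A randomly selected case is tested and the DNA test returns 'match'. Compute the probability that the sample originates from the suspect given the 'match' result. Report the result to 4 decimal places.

P(H | E) ≈ 0.5935

Write H for 'the sample originates from the suspect'. Prior odds H:¬H = 0.165/0.835 = 0.19760. For the 'match' outcome, the likelihood ratio is 0.872/0.118 = 7.3898.
Posterior odds = 0.19760 × 7.3898 = 1.4603, so P(H|E) = 1.4603/(1+1.4603) = 0.5935.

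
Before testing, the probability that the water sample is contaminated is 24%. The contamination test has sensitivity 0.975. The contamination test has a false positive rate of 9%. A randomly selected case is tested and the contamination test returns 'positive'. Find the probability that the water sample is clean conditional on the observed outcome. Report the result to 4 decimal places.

Let H be the event that the water sample is contaminated. P(H) = 0.24, so P(¬H) = 0.76. With E the 'positive' result, P(E|H) = 0.975 and P(E|¬H) = 0.09.
P(E) = 0.975·0.24 + 0.09·0.76 = 0.23400 + 0.068400 = 0.30240.
By Bayes' theorem, P(H|E) = 0.23400 / 0.30240 = 0.7738. Hence P(¬H|E) = 1 − 0.7738 = 0.2262.

P(¬H | E) ≈ 0.2262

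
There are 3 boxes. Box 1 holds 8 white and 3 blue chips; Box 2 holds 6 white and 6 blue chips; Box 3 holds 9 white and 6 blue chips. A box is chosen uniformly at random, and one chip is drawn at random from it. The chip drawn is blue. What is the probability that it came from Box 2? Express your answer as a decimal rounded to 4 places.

Posterior probability ≈ 0.4264

Tabulate prior·likelihood by source: [1] prior 0.333333, lik 0.2727, product 0.09091; [2] prior 0.333333, lik 0.5, product 0.1667; [3] prior 0.333333, lik 0.4, product 0.1333.
Normalizing constant = 0.39091; the posterior for Box 2 is its product over the sum, 0.1667/0.39091 = 0.4264.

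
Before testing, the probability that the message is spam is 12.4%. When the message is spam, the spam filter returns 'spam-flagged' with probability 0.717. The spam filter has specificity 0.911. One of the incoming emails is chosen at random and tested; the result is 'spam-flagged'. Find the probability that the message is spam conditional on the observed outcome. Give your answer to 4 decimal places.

P(H | E) ≈ 0.5328

Write H for 'the message is spam'. Prior odds H:¬H = 0.124/0.876 = 0.14155. For the 'spam-flagged' outcome, the likelihood ratio is 0.717/0.089 = 8.0562.
Posterior odds = 0.14155 × 8.0562 = 1.1404, so P(H|E) = 1.1404/(1+1.1404) = 0.5328.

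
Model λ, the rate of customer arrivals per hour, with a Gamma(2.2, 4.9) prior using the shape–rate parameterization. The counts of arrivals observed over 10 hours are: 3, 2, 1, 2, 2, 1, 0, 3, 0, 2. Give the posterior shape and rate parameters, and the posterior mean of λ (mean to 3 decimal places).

Posterior: Gamma(shape=18.2, rate=14.9); mean ≈ 1.221

The Poisson likelihood adds the total count to the shape and the number of exposure periods to the rate. Here ∑xᵢ = 16 and n = 10, so shape 2.2→18.2 and rate 4.9→14.9.
Posterior mean = shape/rate = 18.2/14.9 = 1.221.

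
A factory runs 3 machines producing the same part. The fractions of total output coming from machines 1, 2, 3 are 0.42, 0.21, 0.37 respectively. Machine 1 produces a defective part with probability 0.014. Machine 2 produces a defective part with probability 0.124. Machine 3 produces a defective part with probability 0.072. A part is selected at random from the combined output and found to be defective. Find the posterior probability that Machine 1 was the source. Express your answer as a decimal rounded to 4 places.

P(defective|M1) = 0.014; P(defective|M2) = 0.124; P(defective|M3) = 0.072.
Prior × likelihood for each source: 0.42·0.014=0.005880, 0.21·0.124=0.02604, 0.37·0.072=0.02664. Summing gives P(defective) = 0.058560.
P(Machine 1 | defective) = 0.005880 / 0.058560 = 0.1004.

Posterior probability ≈ 0.1004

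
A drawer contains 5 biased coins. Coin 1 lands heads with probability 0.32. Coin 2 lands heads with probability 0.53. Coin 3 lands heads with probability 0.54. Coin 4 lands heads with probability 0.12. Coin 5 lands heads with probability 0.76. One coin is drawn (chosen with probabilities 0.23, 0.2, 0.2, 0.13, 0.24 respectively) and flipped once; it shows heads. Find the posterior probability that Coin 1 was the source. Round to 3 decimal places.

Posterior probability ≈ 0.152

P(heads|C1) = 0.32; P(heads|C2) = 0.53; P(heads|C3) = 0.54; P(heads|C4) = 0.12; P(heads|C5) = 0.76.
Prior × likelihood for each source: 0.23·0.32=0.07360, 0.2·0.53=0.1060, 0.2·0.54=0.1080, 0.13·0.12=0.01560, 0.24·0.76=0.1824. Summing gives P(heads) = 0.48560.
P(Coin 1 | heads) = 0.07360 / 0.48560 = 0.152.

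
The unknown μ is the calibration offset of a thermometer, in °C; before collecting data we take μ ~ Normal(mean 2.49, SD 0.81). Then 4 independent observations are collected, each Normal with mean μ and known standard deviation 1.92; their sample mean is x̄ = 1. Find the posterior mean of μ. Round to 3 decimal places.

Posterior mean ≈ 1.870

Prior precision 1/τ₀² = 1/0.81² = 1.52416; data precision n/σ² = 4/1.92² = 1.08507.
Posterior precision = 1.52416 + 1.08507 = 2.60923.
Posterior mean = (1.52416·2.49 + 1.08507·1) / 2.60923 = 1.870.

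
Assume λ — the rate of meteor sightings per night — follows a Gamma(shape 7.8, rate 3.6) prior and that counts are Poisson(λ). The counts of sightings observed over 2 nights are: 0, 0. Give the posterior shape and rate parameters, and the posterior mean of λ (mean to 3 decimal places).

Posterior: Gamma(shape=7.8, rate=5.6); mean ≈ 1.393

Total count ∑xᵢ = 0 over n = 2 nights.
Gamma is conjugate to the Poisson likelihood: posterior is Gamma(shape = 7.8+0 = 7.8, rate = 3.6+2 = 5.6).
E[λ | data] = 7.8/5.6 = 1.393.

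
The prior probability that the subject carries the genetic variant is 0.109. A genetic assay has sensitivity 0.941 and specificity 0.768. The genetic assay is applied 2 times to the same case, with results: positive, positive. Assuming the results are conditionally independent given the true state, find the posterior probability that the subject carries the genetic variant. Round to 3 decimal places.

Posterior P(H) ≈ 0.668

With H the event that the subject carries the genetic variant, the joint likelihood of the observed sequence is P(data|H) = 0.941·0.941 = 0.88548 and P(data|¬H) = 0.232·0.232 = 0.053824.
Bayes: P(H|data) = 0.109·0.88548 / (0.109·0.88548 + 0.891·0.053824) = 0.096517/0.14447 = 0.6681.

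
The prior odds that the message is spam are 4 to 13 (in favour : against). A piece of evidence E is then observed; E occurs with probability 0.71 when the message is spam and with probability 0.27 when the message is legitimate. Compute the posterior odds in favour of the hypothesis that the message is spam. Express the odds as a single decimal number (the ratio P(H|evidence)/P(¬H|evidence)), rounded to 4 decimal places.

Posterior odds ≈ 0.8091

Prior odds = 4/13 = 0.30769.
Likelihood ratio for E = 0.71/0.27 = 2.6296.
Posterior odds = prior odds × LR = 0.80912.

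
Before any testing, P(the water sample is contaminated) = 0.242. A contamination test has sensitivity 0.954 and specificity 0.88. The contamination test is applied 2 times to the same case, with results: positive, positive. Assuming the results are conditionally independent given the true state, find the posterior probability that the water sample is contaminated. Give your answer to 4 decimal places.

With H the event that the water sample is contaminated, the joint likelihood of the observed sequence is P(data|H) = 0.954·0.954 = 0.91012 and P(data|¬H) = 0.12·0.12 = 0.014400.
Bayes: P(H|data) = 0.242·0.91012 / (0.242·0.91012 + 0.758·0.014400) = 0.22025/0.23116 = 0.9528.

Posterior P(H) ≈ 0.9528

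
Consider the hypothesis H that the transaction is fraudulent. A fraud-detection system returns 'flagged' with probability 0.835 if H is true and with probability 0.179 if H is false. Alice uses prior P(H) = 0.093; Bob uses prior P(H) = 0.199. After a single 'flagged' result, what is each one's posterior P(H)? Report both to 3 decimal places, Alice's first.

The likelihood ratio for a 'flagged' result is 0.835/0.179 = 4.6648.
Alice: prior odds 0.093/0.907 = 0.10254; posterior odds 0.47831; posterior probability 0.324.
Bob: prior odds 0.199/0.801 = 0.24844; posterior odds 1.1589; posterior probability 0.537.

Alice: 0.324; Bob: 0.537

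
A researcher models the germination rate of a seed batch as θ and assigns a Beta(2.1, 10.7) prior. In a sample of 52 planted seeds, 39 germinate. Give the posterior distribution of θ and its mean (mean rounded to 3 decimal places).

Posterior: Beta(41.1, 23.7); mean ≈ 0.634

Observing 39 successes and 13 failures updates Beta(2.1, 10.7) by adding the success and failure counts to the two shape parameters: α = 2.1+39 = 41.1, β = 10.7+13 = 23.7.
E[θ | data] = 41.1/(41.1+23.7) = 0.634.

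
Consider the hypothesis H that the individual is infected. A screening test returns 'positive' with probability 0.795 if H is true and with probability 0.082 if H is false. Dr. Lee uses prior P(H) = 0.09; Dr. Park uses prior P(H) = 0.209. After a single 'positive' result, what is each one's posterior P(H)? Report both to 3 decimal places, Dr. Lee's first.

Dr. Lee: 0.489; Dr. Park: 0.719

The likelihood ratio for a 'positive' result is 0.795/0.082 = 9.6951.
Dr. Lee: prior odds 0.09/0.91 = 0.098901; posterior odds 0.95886; posterior probability 0.489.
Dr. Park: prior odds 0.209/0.791 = 0.26422; posterior odds 2.5617; posterior probability 0.719.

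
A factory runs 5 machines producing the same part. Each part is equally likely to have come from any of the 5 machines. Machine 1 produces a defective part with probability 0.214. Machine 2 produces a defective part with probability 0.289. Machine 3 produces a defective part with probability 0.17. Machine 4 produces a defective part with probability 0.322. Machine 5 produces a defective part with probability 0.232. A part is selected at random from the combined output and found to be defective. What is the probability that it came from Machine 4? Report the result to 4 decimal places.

Posterior probability ≈ 0.2624

Tabulate prior·likelihood by source: [1] prior 0.2, lik 0.214, product 0.04280; [2] prior 0.2, lik 0.289, product 0.05780; [3] prior 0.2, lik 0.17, product 0.03400; [4] prior 0.2, lik 0.322, product 0.06440; [5] prior 0.2, lik 0.232, product 0.04640.
Normalizing constant = 0.24540; the posterior for Machine 4 is its product over the sum, 0.06440/0.24540 = 0.2624.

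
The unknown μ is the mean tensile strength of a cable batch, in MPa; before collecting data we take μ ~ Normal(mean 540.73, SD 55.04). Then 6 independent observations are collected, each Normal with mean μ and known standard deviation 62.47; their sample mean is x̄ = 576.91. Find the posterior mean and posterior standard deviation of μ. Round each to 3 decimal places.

With known σ, the Normal prior is conjugate. Weight on the data is w = (n/σ²)/(n/σ² + 1/τ₀²) = 0.00153748/(0.00153748+0.00033010) = 0.82325.
Posterior mean = w·x̄ + (1−w)·μ₀ = 0.82325·576.91 + 0.17675·540.73 = 570.515. Posterior variance = 1/(0.00153748+0.00033010) = 535.454, so SD = 23.140.

Posterior mean ≈ 570.515; posterior SD ≈ 23.140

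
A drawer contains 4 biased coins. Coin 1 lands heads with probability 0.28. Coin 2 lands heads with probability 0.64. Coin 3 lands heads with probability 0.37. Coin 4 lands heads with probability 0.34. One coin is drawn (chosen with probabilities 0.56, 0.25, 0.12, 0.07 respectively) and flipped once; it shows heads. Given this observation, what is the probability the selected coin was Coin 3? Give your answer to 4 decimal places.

P(heads|C1) = 0.28; P(heads|C2) = 0.64; P(heads|C3) = 0.37; P(heads|C4) = 0.34.
Prior × likelihood for each source: 0.56·0.28=0.1568, 0.25·0.64=0.1600, 0.12·0.37=0.04440, 0.07·0.34=0.02380. Summing gives P(heads) = 0.38500.
P(Coin 3 | heads) = 0.04440 / 0.38500 = 0.1153.

Posterior probability ≈ 0.1153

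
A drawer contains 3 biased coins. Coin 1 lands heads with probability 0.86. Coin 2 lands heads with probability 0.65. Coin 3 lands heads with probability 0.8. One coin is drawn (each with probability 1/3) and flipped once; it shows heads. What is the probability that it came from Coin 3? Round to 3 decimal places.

Posterior probability ≈ 0.346

P(heads|C1) = 0.86; P(heads|C2) = 0.65; P(heads|C3) = 0.8.
Prior × likelihood for each source: 0.333333·0.86=0.2867, 0.333333·0.65=0.2167, 0.333333·0.8=0.2667. Summing gives P(heads) = 0.77000.
P(Coin 3 | heads) = 0.2667 / 0.77000 = 0.346.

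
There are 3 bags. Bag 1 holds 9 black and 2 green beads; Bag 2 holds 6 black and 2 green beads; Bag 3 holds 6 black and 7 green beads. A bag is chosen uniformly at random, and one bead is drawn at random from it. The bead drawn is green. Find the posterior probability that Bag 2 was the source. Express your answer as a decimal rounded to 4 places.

Posterior probability ≈ 0.2577

Tabulate prior·likelihood by source: [1] prior 0.333333, lik 0.1818, product 0.06061; [2] prior 0.333333, lik 0.25, product 0.08333; [3] prior 0.333333, lik 0.5385, product 0.1795.
Normalizing constant = 0.32343; the posterior for Bag 2 is its product over the sum, 0.08333/0.32343 = 0.2577.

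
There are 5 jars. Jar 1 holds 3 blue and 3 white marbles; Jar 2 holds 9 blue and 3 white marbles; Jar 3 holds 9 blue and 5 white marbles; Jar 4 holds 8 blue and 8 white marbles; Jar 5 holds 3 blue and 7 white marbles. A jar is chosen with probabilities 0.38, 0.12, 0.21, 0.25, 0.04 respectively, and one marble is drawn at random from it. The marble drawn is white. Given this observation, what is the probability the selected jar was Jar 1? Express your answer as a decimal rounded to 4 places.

Tabulate prior·likelihood by source: [1] prior 0.38, lik 0.5, product 0.1900; [2] prior 0.12, lik 0.25, product 0.03000; [3] prior 0.21, lik 0.3571, product 0.07500; [4] prior 0.25, lik 0.5, product 0.1250; [5] prior 0.04, lik 0.7, product 0.02800.
Normalizing constant = 0.44800; the posterior for Jar 1 is its product over the sum, 0.1900/0.44800 = 0.4241.

Posterior probability ≈ 0.4241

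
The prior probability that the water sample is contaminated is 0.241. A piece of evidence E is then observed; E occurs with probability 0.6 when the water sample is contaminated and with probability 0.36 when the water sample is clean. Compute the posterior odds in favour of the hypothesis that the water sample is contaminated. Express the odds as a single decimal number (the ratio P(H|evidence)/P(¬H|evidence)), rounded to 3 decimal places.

Prior odds = 0.241/(1−0.241) = 0.31752.
Likelihood ratio for E = 0.6/0.36 = 1.6667.
Posterior odds = prior odds × LR = 0.52921.

Posterior odds ≈ 0.529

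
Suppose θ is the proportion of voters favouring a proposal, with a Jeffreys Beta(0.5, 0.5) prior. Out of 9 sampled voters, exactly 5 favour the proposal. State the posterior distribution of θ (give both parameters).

The binomial likelihood is conjugate to the Beta prior: with 5 successes and 4 failures, the posterior is Beta(0.5+5, 0.5+4) = Beta(5.5, 4.5).

Posterior: Beta(5.5, 4.5)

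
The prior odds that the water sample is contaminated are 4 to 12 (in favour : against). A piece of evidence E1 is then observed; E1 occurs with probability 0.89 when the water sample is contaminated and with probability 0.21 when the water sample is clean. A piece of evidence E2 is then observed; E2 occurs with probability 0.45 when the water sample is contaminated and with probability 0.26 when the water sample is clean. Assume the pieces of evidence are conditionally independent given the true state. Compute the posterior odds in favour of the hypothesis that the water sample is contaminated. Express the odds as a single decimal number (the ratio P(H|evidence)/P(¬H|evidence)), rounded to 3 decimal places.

Prior odds = 4/12 = 0.33333. In log-odds, ln(0.33333) = -1.0986.
Add log likelihood ratios: ln(4.2381) + ln(1.7308) = 1.9927.
Posterior log-odds = 0.89407, so posterior odds = exp(0.89407) = 2.4451.

Posterior odds ≈ 2.445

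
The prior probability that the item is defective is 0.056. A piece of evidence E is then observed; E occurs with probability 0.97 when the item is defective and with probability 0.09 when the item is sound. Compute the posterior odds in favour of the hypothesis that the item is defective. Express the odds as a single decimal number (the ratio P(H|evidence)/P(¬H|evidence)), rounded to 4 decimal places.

Posterior odds ≈ 0.6394

Prior odds = 0.056/(1−0.056) = 0.059322. In log-odds, ln(0.059322) = -2.8248.
Add log likelihood ratio: ln(10.778) = 2.3775.
Posterior log-odds = -0.44729, so posterior odds = exp(-0.44729) = 0.63936.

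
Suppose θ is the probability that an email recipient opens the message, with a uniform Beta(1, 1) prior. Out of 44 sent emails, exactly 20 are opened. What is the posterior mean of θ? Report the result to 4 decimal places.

Posterior mean ≈ 0.4565

The binomial likelihood is conjugate to the Beta prior: with 20 successes and 24 failures, the posterior is Beta(1+20, 1+24) = Beta(21, 25).
Posterior mean = α/(α+β) = 21/46 = 0.4565.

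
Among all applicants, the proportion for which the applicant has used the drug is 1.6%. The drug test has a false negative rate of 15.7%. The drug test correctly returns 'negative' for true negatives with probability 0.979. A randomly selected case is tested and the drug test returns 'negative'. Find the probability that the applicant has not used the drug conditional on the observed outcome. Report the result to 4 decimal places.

P(¬H | E) ≈ 0.9974

Let H be the event that the applicant has used the drug. P(H) = 0.016, so P(¬H) = 0.984. With E the 'negative' result, P(E|H) = 0.157 and P(E|¬H) = 0.979.
P(E) = 0.157·0.016 + 0.979·0.984 = 0.0025120 + 0.96334 = 0.96585.
By Bayes' theorem, P(H|E) = 0.0025120 / 0.96585 = 0.0026. Hence P(¬H|E) = 1 − 0.0026 = 0.9974.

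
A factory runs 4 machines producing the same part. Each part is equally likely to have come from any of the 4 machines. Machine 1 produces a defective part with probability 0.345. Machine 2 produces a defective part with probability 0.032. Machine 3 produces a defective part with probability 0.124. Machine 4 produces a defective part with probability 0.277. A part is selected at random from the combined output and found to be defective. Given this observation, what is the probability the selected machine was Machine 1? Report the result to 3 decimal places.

Tabulate prior·likelihood by source: [1] prior 0.25, lik 0.345, product 0.08625; [2] prior 0.25, lik 0.032, product 0.008000; [3] prior 0.25, lik 0.124, product 0.03100; [4] prior 0.25, lik 0.277, product 0.06925.
Normalizing constant = 0.19450; the posterior for Machine 1 is its product over the sum, 0.08625/0.19450 = 0.443.

Posterior probability ≈ 0.443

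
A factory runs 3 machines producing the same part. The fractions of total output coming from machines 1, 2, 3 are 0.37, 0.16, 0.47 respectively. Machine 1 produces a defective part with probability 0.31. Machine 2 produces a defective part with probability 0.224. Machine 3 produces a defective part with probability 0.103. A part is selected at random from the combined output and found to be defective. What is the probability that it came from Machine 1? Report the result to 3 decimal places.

P(defective|M1) = 0.31; P(defective|M2) = 0.224; P(defective|M3) = 0.103.
Prior × likelihood for each source: 0.37·0.31=0.1147, 0.16·0.224=0.03584, 0.47·0.103=0.04841. Summing gives P(defective) = 0.19895.
P(Machine 1 | defective) = 0.1147 / 0.19895 = 0.577.

Posterior probability ≈ 0.577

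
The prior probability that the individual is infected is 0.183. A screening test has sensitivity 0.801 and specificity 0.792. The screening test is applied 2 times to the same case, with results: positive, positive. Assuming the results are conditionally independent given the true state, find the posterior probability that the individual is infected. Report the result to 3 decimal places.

Posterior P(H) ≈ 0.769

Let H be the event that the individual is infected; start with P(H) = 0.183. P('positive'|H) = 0.801, P('positive'|¬H) = 0.208.
Update on result 1 ('positive'): P(H) ← 0.801·0.1830 / (0.801·0.1830 + 0.208·0.8170) = 0.14658/0.31652 = 0.4631.
Update on result 2 ('positive'): P(H) ← 0.801·0.4631 / (0.801·0.4631 + 0.208·0.5369) = 0.37095/0.48262 = 0.7686.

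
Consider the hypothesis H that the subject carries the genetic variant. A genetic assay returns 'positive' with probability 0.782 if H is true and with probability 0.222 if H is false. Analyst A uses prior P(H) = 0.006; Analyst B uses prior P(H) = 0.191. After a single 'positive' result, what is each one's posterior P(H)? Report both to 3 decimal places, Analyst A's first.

The likelihood ratio for a 'positive' result is 0.782/0.222 = 3.5225.
Analyst A: prior odds 0.006/0.994 = 0.0060362; posterior odds 0.021263; posterior probability 0.021.
Analyst B: prior odds 0.191/0.809 = 0.23609; posterior odds 0.83165; posterior probability 0.454.

Analyst A: 0.021; Analyst B: 0.454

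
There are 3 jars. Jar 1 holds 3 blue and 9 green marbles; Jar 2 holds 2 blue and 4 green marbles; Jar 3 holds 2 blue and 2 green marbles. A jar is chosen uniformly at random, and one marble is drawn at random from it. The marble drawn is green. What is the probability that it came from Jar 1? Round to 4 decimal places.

P(green|Jar 1) = 0.75; P(green|Jar 2) = 0.6667; P(green|Jar 3) = 0.5.
Prior × likelihood for each source: 0.333333·0.75=0.2500, 0.333333·0.6667=0.2222, 0.333333·0.5=0.1667. Summing gives P(green) = 0.63889.
P(Jar 1 | green) = 0.2500 / 0.63889 = 0.3913.

Posterior probability ≈ 0.3913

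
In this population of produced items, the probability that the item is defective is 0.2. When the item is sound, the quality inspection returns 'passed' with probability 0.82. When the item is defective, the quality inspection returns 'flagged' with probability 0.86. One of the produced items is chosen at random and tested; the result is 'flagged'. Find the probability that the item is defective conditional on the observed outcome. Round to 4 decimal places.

Write H for 'the item is defective'. Prior odds H:¬H = 0.2/0.8 = 0.25000. For the 'flagged' outcome, the likelihood ratio is 0.86/0.18 = 4.7778.
Posterior odds = 0.25000 × 4.7778 = 1.1944, so P(H|E) = 1.1944/(1+1.1944) = 0.5443.

P(H | E) ≈ 0.5443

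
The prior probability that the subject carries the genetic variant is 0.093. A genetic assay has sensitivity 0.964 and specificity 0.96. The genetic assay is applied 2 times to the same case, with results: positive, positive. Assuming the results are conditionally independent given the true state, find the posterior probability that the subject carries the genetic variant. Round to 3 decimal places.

Posterior P(H) ≈ 0.983

Let H be the event that the subject carries the genetic variant; start with P(H) = 0.093. P('positive'|H) = 0.964, P('positive'|¬H) = 0.04.
Update on result 1 ('positive'): P(H) ← 0.964·0.0930 / (0.964·0.0930 + 0.04·0.9070) = 0.089652/0.12593 = 0.7119.
Update on result 2 ('positive'): P(H) ← 0.964·0.7119 / (0.964·0.7119 + 0.04·0.2881) = 0.68628/0.69780 = 0.9835.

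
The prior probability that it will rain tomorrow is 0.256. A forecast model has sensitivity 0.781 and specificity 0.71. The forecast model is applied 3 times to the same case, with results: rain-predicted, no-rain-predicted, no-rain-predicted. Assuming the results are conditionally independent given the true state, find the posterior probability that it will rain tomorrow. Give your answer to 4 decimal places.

Let H be the event that it will rain tomorrow; start with P(H) = 0.256. P('rain-predicted'|H) = 0.781, P('rain-predicted'|¬H) = 0.29.
Update on result 1 ('rain-predicted'): P(H) ← 0.781·0.2560 / (0.781·0.2560 + 0.29·0.7440) = 0.19994/0.41570 = 0.4810.
Update on result 2 ('no-rain-predicted'): P(H) ← 0.219·0.4810 / (0.219·0.4810 + 0.71·0.5190) = 0.10533/0.47385 = 0.2223.
Update on result 3 ('no-rain-predicted'): P(H) ← 0.219·0.2223 / (0.219·0.2223 + 0.71·0.7777) = 0.048682/0.60085 = 0.0810.

Posterior P(H) ≈ 0.0810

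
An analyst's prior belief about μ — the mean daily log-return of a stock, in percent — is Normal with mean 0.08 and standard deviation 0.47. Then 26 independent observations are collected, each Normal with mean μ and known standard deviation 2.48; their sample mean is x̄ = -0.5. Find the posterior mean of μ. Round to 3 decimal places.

Prior precision 1/τ₀² = 1/0.47² = 4.52694; data precision n/σ² = 26/2.48² = 4.22737.
Posterior precision = 4.52694 + 4.22737 = 8.75430.
Posterior mean = (4.52694·0.08 + 4.22737·-0.5) / 8.75430 = -0.200.

Posterior mean ≈ -0.200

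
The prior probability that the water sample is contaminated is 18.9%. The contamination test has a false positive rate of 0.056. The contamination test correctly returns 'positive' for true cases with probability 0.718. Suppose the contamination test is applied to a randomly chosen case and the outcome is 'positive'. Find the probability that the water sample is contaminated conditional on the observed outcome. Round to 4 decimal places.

P(H | E) ≈ 0.7492

Let H be the event that the water sample is contaminated. P(H) = 0.189, so P(¬H) = 0.811. With E the 'positive' result, P(E|H) = 0.718 and P(E|¬H) = 0.056.
P(E) = 0.718·0.189 + 0.056·0.811 = 0.13570 + 0.045416 = 0.18112.
By Bayes' theorem, P(H|E) = 0.13570 / 0.18112 = 0.7492.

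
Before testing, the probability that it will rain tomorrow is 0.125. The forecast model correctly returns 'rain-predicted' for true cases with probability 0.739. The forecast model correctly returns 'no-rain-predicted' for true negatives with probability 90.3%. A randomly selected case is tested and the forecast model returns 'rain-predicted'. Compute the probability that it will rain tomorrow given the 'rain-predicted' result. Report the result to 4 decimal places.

P(H | E) ≈ 0.5212

Let H be the event that it will rain tomorrow. P(H) = 0.125, so P(¬H) = 0.875. With E the 'rain-predicted' result, P(E|H) = 0.739 and P(E|¬H) = 0.097.
P(E) = 0.739·0.125 + 0.097·0.875 = 0.092375 + 0.084875 = 0.17725.
By Bayes' theorem, P(H|E) = 0.092375 / 0.17725 = 0.5212.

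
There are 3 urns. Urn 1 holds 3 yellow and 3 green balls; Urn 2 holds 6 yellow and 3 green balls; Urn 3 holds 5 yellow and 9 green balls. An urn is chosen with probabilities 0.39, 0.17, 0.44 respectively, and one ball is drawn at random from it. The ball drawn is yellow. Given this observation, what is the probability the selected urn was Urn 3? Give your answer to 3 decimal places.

Tabulate prior·likelihood by source: [1] prior 0.39, lik 0.5, product 0.1950; [2] prior 0.17, lik 0.6667, product 0.1133; [3] prior 0.44, lik 0.3571, product 0.1571.
Normalizing constant = 0.46548; the posterior for Urn 3 is its product over the sum, 0.1571/0.46548 = 0.338.

Posterior probability ≈ 0.338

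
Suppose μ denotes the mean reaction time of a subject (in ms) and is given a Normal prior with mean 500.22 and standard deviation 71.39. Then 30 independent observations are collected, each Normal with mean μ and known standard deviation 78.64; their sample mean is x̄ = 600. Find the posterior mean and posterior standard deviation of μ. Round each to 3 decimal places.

Prior precision 1/τ₀² = 1/71.39² = 0.00019621; data precision n/σ² = 30/78.64² = 0.00485103.
Posterior precision = 0.00019621 + 0.00485103 = 0.00504725, giving posterior SD = 1/√0.00504725 = 14.076.
Posterior mean = (0.00019621·500.22 + 0.00485103·600) / 0.00504725 = 596.121.

Posterior mean ≈ 596.121; posterior SD ≈ 14.076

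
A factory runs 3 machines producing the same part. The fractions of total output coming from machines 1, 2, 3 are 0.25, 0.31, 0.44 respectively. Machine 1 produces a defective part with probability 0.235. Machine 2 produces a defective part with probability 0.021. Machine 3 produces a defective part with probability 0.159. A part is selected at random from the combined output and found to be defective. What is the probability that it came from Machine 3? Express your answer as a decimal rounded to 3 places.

Posterior probability ≈ 0.517

P(defective|M1) = 0.235; P(defective|M2) = 0.021; P(defective|M3) = 0.159.
Prior × likelihood for each source: 0.25·0.235=0.05875, 0.31·0.021=0.006510, 0.44·0.159=0.06996. Summing gives P(defective) = 0.13522.
P(Machine 3 | defective) = 0.06996 / 0.13522 = 0.517.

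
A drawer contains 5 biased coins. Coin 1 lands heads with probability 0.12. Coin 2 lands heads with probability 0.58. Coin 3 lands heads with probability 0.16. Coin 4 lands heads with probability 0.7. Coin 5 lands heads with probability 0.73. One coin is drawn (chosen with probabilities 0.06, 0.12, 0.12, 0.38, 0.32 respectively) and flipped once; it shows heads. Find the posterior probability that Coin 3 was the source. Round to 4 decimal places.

Tabulate prior·likelihood by source: [1] prior 0.06, lik 0.12, product 0.007200; [2] prior 0.12, lik 0.58, product 0.06960; [3] prior 0.12, lik 0.16, product 0.01920; [4] prior 0.38, lik 0.7, product 0.2660; [5] prior 0.32, lik 0.73, product 0.2336.
Normalizing constant = 0.59560; the posterior for Coin 3 is its product over the sum, 0.01920/0.59560 = 0.0322.

Posterior probability ≈ 0.0322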